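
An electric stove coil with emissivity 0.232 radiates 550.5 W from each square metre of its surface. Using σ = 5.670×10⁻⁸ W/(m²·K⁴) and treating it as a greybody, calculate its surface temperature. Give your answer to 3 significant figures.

I = εσT⁴, so T = (I/εσ)^(1/4) = (550.5/(0.232×5.670×10⁻⁸))^(1/4) = 452 K.

T ≈ 452 K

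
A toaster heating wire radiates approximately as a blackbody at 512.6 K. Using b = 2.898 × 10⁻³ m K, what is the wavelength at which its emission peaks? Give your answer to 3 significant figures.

Wien's displacement law: λ_max = b/T = (2.898×10⁻³ m·K)/(512.6 K) = 5.654×10⁻⁶ m.
That is 5.65 μm, in the infrared range.

λ_max ≈ 5.65 μm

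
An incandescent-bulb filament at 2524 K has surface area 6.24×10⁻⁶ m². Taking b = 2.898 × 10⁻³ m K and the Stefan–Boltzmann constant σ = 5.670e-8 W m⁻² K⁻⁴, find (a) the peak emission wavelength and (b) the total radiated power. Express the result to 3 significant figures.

λ_max ≈ 1.15×10³ nm; P ≈ 14.4 W

(a) λ_max = b/T = 2.898×10⁻³/2524 = 1.148×10⁻⁶ m = 1.15×10³ nm.
Area A = 6.24×10⁻⁶ m².
(b) P = σAT⁴ = 5.670×10⁻⁸×6.24×10⁻⁶×(2524)⁴ = 14.4 W.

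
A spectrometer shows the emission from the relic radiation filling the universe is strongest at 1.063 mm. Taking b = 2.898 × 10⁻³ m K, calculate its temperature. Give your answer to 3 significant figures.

Wien's law gives T = b/λ_max = (2.898×10⁻³ m·K)/(1.063×10⁻³ m) = 2.73 K.

T ≈ 2.73 K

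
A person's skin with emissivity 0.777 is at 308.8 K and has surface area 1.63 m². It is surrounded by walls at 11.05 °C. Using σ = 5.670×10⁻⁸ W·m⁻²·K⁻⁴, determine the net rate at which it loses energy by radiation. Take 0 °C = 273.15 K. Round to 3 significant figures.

Net loss ≈ 185 W

Surroundings: T = 11.05 °C + 273.15 = 284.20 K.
Area A = 1.63 m².
Net radiated power P_net = εσA(T⁴ − T₀⁴) = 0.777×5.670×10⁻⁸×1.63×(308.8⁴ − 284.20⁴).
T⁴ − T₀⁴ = 9.09304×10⁹ − 6.52373×10⁹ = 2.56931×10⁹ K⁴, so P_net = 185 W.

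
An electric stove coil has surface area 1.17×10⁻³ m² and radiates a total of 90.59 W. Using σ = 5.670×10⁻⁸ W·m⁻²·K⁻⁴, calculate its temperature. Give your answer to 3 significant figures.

T ≈ 1.08×10³ K

Area A = 1.17×10⁻³ m².
P = σAT⁴ ⇒ T = (P/(σA))^(1/4) = (90.59/(5.670×10⁻⁸×1.17×10⁻³))^(1/4) = 1.08×10³ K.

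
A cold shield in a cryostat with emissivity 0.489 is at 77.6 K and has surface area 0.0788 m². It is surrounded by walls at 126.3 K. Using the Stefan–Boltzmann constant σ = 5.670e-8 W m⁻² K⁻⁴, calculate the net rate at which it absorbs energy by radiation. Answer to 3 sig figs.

Area A = 0.0788 m².
Net radiated power P_net = εσA(T⁴ − T₀⁴) = 0.489×5.670×10⁻⁸×0.0788×(77.6⁴ − 126.3⁴).
T⁴ − T₀⁴ = 3.62616×10⁷ − 2.54456×10⁸ = -2.18194×10⁸ K⁴, so P_net = -0.477 W — negative, meaning a net gain of 0.477 W.

Net gain ≈ 0.477 W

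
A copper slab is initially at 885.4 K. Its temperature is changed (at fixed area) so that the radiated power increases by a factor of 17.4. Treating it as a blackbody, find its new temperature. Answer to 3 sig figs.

T₂ ≈ 1.81×10³ K

P ∝ T⁴, so T₂/T₁ = (P₂/P₁)^(1/4) = (17.4)^(1/4) = 2.04238.
T₂ = 885.4 × 2.04238 = 1.81×10³ K.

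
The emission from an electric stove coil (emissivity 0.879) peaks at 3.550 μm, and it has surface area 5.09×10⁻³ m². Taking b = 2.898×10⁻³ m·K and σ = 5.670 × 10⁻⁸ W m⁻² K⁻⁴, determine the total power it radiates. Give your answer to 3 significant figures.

P ≈ 113 W

Wien's law: T = b/λ_max = 2.898×10⁻³/3.550×10⁻⁶ = 816.338 K.
Area A = 5.09×10⁻³ m².
Then P = εσAT⁴ = 0.879×5.670×10⁻⁸×5.09×10⁻³×(816.338)⁴ = 113 W.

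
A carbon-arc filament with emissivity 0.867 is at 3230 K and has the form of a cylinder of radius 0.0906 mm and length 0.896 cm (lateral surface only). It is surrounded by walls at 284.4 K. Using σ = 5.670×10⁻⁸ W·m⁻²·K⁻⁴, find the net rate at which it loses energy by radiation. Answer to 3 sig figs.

Lateral area A = 2πrL = 2π×9.06×10⁻⁵×8.96×10⁻³ = 5.10054×10⁻⁶ m².
Net radiated power P_net = εσA(T⁴ − T₀⁴) = 0.867×5.670×10⁻⁸×5.10054×10⁻⁶×(3230⁴ − 284.4⁴).
T⁴ − T₀⁴ = 1.08845×10¹⁴ − 6.54212×10⁹ = 1.08838×10¹⁴ K⁴, so P_net = 27.3 W.

Net loss ≈ 27.3 W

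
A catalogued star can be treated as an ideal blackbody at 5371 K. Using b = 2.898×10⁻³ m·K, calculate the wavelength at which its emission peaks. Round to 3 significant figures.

Wien's displacement law: λ_max = b/T = (2.898×10⁻³ m·K)/(5371 K) = 5.396×10⁻⁷ m.
That is 540 nm, in the visible range.

λ_max ≈ 540 nm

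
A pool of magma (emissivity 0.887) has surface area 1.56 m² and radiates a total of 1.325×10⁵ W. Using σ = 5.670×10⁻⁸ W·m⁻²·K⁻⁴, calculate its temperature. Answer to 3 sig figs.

Area A = 1.56 m².
P = εσAT⁴ ⇒ T = (P/(εσA))^(1/4) = (1.325×10⁵/(0.887×5.670×10⁻⁸×1.56))^(1/4) = 1.14×10³ K.

T ≈ 1.14×10³ K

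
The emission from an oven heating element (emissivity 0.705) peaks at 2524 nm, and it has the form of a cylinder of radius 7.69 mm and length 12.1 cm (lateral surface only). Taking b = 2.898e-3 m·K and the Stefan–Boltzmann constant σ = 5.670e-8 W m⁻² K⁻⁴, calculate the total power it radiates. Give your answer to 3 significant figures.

P ≈ 406 W

Wien's law: T = b/λ_max = 2.898×10⁻³/2.524×10⁻⁶ = 1148.18 K.
Lateral area A = 2πrL = 2π×7.69×10⁻³×0.121 = 5.84644×10⁻³ m².
Then P = εσAT⁴ = 0.705×5.670×10⁻⁸×5.84644×10⁻³×(1148.18)⁴ = 406 W.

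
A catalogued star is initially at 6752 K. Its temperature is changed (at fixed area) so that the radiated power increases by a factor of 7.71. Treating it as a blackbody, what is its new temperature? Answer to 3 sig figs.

T₂ ≈ 1.13×10⁴ K

P ∝ T⁴, so T₂/T₁ = (P₂/P₁)^(1/4) = (7.71)^(1/4) = 1.66634.
T₂ = 6752 × 1.66634 = 1.13×10⁴ K.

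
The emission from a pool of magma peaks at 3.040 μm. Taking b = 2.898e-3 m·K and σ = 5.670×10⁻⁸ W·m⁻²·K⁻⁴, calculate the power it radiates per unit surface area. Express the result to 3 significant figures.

I ≈ 4.68×10⁴ W/m²

Wien's law: T = b/λ_max = 2.898×10⁻³/3.040×10⁻⁶ = 953.289 K.
Then I = σT⁴ = 5.670×10⁻⁸×(953.289)⁴ = 4.68×10⁴ W/m².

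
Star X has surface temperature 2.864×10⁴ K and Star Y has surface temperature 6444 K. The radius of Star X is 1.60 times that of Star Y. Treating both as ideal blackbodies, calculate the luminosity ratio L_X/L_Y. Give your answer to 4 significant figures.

L_X/L_Y ≈ 998.9

L ∝ R²T⁴, so L_X/L_Y = (R_X/R_Y)²(T_X/T_Y)⁴ = (1.60)² × (2.864×10⁴/6444)⁴ = 2.56 × 390.184 = 998.9.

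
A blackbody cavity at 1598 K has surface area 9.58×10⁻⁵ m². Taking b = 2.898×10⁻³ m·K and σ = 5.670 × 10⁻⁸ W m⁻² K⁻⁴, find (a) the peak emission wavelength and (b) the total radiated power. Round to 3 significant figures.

λ_max ≈ 1.81×10³ nm; P ≈ 35.4 W

(a) λ_max = b/T = 2.898×10⁻³/1598 = 1.814×10⁻⁶ m = 1.81×10³ nm.
Area A = 9.58×10⁻⁵ m².
(b) P = σAT⁴ = 5.670×10⁻⁸×9.58×10⁻⁵×(1598)⁴ = 35.4 W.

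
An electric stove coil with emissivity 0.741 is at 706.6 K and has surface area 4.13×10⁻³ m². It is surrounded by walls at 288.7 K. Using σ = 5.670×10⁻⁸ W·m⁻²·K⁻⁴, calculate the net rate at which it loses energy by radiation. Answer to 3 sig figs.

Net loss ≈ 42.1 W

Area A = 4.13×10⁻³ m².
Net radiated power P_net = εσA(T⁴ − T₀⁴) = 0.741×5.670×10⁻⁸×4.13×10⁻³×(706.6⁴ − 288.7⁴).
T⁴ − T₀⁴ = 2.49284×10¹¹ − 6.94684×10⁹ = 2.42337×10¹¹ K⁴, so P_net = 42.1 W.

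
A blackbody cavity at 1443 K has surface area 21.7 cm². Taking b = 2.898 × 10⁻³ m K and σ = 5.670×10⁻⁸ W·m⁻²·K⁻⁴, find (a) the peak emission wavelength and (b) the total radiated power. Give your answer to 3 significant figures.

(a) λ_max = b/T = 2.898×10⁻³/1443 = 2.008×10⁻⁶ m = 2.01×10³ nm.
Area A = 21.7 cm² = 2.17×10⁻³ m².
(b) P = σAT⁴ = 5.670×10⁻⁸×2.17×10⁻³×(1443)⁴ = 533 W.

λ_max ≈ 2.01×10³ nm; P ≈ 533 W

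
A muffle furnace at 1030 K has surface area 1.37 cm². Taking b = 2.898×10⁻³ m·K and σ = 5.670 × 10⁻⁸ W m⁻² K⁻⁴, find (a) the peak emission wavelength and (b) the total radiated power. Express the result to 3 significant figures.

λ_max ≈ 2.81 μm; P ≈ 8.74 W

(a) λ_max = b/T = 2.898×10⁻³/1030 = 2.814×10⁻⁶ m = 2.81 μm.
Area A = 1.37 cm² = 1.37×10⁻⁴ m².
(b) P = σAT⁴ = 5.670×10⁻⁸×1.37×10⁻⁴×(1030)⁴ = 8.74 W.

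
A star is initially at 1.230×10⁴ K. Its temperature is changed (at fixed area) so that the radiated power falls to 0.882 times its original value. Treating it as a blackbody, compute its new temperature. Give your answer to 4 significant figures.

T₂ ≈ 1.192×10⁴ K

P ∝ T⁴, so T₂/T₁ = (P₂/P₁)^(1/4) = (0.882)^(1/4) = 0.969097.
T₂ = 1.230×10⁴ × 0.969097 = 1.192×10⁴ K.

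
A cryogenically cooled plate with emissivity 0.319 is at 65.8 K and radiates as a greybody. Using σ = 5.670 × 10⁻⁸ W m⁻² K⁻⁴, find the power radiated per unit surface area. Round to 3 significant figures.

I ≈ 0.339 W/m²

Stefan–Boltzmann: I = εσT⁴ = 0.319 × 5.670×10⁻⁸ × (65.8)⁴ = 0.339 W/m².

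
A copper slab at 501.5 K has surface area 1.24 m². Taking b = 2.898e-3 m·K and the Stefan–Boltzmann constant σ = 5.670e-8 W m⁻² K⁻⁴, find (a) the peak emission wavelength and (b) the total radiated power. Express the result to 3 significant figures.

λ_max ≈ 5.78 μm; P ≈ 4.45×10³ W

(a) λ_max = b/T = 2.898×10⁻³/501.5 = 5.779×10⁻⁶ m = 5.78 μm.
Area A = 1.24 m².
(b) P = σAT⁴ = 5.670×10⁻⁸×1.24×(501.5)⁴ = 4.45×10³ W.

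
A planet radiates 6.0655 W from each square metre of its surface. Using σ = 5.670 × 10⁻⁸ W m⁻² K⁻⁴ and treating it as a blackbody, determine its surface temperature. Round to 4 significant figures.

T ≈ 101.7 K

I = σT⁴, so T = (I/σ)^(1/4) = (6.0655/(5.670×10⁻⁸))^(1/4) = 101.7 K.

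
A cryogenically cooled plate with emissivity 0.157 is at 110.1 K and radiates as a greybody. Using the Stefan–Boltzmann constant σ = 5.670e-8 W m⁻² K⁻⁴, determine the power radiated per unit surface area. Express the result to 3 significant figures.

I ≈ 1.31 W/m²

Stefan–Boltzmann: I = εσT⁴ = 0.157 × 5.670×10⁻⁸ × (110.1)⁴ = 1.31 W/m².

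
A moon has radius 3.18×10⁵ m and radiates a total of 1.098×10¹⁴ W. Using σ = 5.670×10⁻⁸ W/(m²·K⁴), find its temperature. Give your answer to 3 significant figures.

Surface area A = 4πR² = 4π(3.18×10⁵ m)² = 1.27076×10¹² m².
P = σAT⁴ ⇒ T = (P/(σA))^(1/4) = (1.098×10¹⁴/(5.670×10⁻⁸×1.27076×10¹²))^(1/4) = 198 K.

T ≈ 198 K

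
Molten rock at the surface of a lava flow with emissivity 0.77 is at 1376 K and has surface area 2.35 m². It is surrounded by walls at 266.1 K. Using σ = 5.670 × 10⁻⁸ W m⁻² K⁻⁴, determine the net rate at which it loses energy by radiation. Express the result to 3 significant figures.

Area A = 2.35 m².
Net radiated power P_net = εσA(T⁴ − T₀⁴) = 0.77×5.670×10⁻⁸×2.35×(1376⁴ − 266.1⁴).
T⁴ − T₀⁴ = 3.58487×10¹² − 5.01394×10⁹ = 3.57986×10¹² K⁴, so P_net = 3.67×10⁵ W.

Net loss ≈ 3.67×10⁵ W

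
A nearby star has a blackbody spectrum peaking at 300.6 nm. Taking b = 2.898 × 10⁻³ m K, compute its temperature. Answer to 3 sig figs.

Wien's law gives T = b/λ_max = (2.898×10⁻³ m·K)/(3.006×10⁻⁷ m) = 9.64×10³ K.

T ≈ 9.64×10³ K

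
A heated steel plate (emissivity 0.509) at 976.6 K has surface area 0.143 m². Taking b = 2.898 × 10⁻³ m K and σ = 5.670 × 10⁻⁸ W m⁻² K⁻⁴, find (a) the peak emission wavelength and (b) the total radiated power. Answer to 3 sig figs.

λ_max ≈ 2.97 μm; P ≈ 3.75×10³ W

(a) λ_max = b/T = 2.898×10⁻³/976.6 = 2.967×10⁻⁶ m = 2.97 μm.
Area A = 0.143 m².
(b) P = εσAT⁴ = 0.509×5.670×10⁻⁸×0.143×(976.6)⁴ = 3.75×10³ W.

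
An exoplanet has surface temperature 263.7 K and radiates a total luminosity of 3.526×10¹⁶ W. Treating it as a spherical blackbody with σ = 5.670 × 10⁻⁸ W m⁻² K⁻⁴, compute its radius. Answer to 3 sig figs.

L = 4πR²σT⁴ ⇒ R = √(L/(4πσT⁴)).
σT⁴ = 274.172 W/m², so R = √(3.526×10¹⁶/(4π×274.172)) = 3.20×10⁶ m.

R ≈ 3.20×10⁶ m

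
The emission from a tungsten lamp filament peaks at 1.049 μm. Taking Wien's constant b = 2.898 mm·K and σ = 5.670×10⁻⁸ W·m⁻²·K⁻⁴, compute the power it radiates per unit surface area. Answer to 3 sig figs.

Wien's law: T = b/λ_max = 2.898×10⁻³/1.049×10⁻⁶ = 2762.63 K.
Then I = σT⁴ = 5.670×10⁻⁸×(2762.63)⁴ = 3.30×10⁶ W/m².

I ≈ 3.30×10⁶ W/m²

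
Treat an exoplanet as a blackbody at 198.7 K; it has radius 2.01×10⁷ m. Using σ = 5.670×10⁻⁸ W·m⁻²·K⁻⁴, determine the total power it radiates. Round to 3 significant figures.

Surface area A = 4πR² = 4π(2.01×10⁷ m)² = 5.07694×10¹⁵ m².
P = σAT⁴ = 5.670×10⁻⁸ × 5.07694×10¹⁵ × (198.7)⁴ = 4.49×10¹⁷ W.

P ≈ 4.49×10¹⁷ W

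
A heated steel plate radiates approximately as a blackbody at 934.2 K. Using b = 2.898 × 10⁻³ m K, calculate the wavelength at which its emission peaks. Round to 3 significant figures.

Wien's displacement law: λ_max = b/T = (2.898×10⁻³ m·K)/(934.2 K) = 3.102×10⁻⁶ m.
That is 3.10 μm, in the infrared range.

λ_max ≈ 3.10 μm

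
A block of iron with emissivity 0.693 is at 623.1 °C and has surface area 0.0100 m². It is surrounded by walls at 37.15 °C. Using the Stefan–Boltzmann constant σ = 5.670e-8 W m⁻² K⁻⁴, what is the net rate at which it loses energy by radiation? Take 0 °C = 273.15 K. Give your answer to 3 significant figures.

Net loss ≈ 250 W

T = 623.1 °C + 273.15 = 896.25 K.
Surroundings: T = 37.15 °C + 273.15 = 310.30 K.
Area A = 0.0100 m².
Net radiated power P_net = εσA(T⁴ − T₀⁴) = 0.693×5.670×10⁻⁸×0.0100×(896.25⁴ − 310.30⁴).
T⁴ − T₀⁴ = 6.45233×10¹¹ − 9.27101×10⁹ = 6.35962×10¹¹ K⁴, so P_net = 250 W.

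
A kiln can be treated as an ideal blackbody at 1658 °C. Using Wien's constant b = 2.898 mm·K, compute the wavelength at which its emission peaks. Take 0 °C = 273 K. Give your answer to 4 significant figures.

λ_max ≈ 1.501 μm

T = 1658 °C + 273 = 1931 K.
Wien's displacement law: λ_max = b/T = (2.898×10⁻³ m·K)/(1931 K) = 1.5008×10⁻⁶ m.
That is 1.501 μm, in the infrared range.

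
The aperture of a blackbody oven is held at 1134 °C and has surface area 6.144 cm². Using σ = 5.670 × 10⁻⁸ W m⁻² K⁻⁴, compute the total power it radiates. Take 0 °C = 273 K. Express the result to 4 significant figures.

T = 1134 °C + 273 = 1407 K.
Area A = 6.144 cm² = 6.144×10⁻⁴ m².
P = σAT⁴ = 5.670×10⁻⁸ × 6.144×10⁻⁴ × (1407)⁴ = 136.5 W.

P ≈ 136.5 W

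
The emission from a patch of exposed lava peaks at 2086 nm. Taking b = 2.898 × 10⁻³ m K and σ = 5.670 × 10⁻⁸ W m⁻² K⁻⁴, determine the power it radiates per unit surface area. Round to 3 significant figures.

Wien's law: T = b/λ_max = 2.898×10⁻³/2.086×10⁻⁶ = 1389.26 K.
Then I = σT⁴ = 5.670×10⁻⁸×(1389.26)⁴ = 2.11×10⁵ W/m².

I ≈ 2.11×10⁵ W/m²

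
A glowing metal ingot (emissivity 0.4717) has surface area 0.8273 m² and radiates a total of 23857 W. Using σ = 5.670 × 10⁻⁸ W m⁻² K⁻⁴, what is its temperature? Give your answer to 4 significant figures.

Area A = 0.8273 m².
P = εσAT⁴ ⇒ T = (P/(εσA))^(1/4) = (23857/(0.4717×5.670×10⁻⁸×0.8273))^(1/4) = 1019 K.

T ≈ 1019 K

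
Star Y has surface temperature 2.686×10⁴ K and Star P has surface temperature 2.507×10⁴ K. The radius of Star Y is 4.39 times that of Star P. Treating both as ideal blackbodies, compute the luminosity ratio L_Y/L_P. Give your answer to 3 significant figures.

L_Y/L_P ≈ 25.4

L ∝ R²T⁴, so L_Y/L_P = (R_Y/R_P)²(T_Y/T_P)⁴ = (4.39)² × (2.686×10⁴/2.507×10⁴)⁴ = 19.2721 × 1.31767 = 25.4.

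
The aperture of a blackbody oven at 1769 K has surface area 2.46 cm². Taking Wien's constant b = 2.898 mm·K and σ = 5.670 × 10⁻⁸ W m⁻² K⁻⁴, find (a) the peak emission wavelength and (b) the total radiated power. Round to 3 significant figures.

(a) λ_max = b/T = 2.898×10⁻³/1769 = 1.638×10⁻⁶ m = 1.64 μm.
Area A = 2.46 cm² = 2.46×10⁻⁴ m².
(b) P = σAT⁴ = 5.670×10⁻⁸×2.46×10⁻⁴×(1769)⁴ = 137 W.

λ_max ≈ 1.64 μm; P ≈ 137 W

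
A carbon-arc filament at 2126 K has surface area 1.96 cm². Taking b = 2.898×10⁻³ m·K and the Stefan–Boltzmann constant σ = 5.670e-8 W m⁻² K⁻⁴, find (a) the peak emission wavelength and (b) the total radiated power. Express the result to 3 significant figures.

(a) λ_max = b/T = 2.898×10⁻³/2126 = 1.363×10⁻⁶ m = 1.36×10³ nm.
Area A = 1.96 cm² = 1.96×10⁻⁴ m².
(b) P = σAT⁴ = 5.670×10⁻⁸×1.96×10⁻⁴×(2126)⁴ = 227 W.

λ_max ≈ 1.36×10³ nm; P ≈ 227 W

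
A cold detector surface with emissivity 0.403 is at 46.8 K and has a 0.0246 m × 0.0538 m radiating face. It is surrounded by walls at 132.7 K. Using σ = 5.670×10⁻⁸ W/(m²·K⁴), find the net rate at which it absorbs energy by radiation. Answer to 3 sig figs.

Area A = 0.0246 × 0.0538 = 1.32348×10⁻³ m².
Net radiated power P_net = εσA(T⁴ − T₀⁴) = 0.403×5.670×10⁻⁸×1.32348×10⁻³×(46.8⁴ − 132.7⁴).
T⁴ − T₀⁴ = 4.79715×10⁶ − 3.10087×10⁸ = -3.05290×10⁸ K⁴, so P_net = -9.23×10⁻³ W — negative, meaning a net gain of 9.23×10⁻³ W.

Net gain ≈ 9.23×10⁻³ W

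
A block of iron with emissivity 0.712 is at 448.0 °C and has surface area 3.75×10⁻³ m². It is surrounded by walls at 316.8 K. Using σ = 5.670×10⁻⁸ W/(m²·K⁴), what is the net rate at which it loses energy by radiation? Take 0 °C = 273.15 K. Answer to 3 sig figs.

Net loss ≈ 39.4 W

T = 448.0 °C + 273.15 = 721.15 K.
Area A = 3.75×10⁻³ m².
Net radiated power P_net = εσA(T⁴ − T₀⁴) = 0.712×5.670×10⁻⁸×3.75×10⁻³×(721.15⁴ − 316.8⁴).
T⁴ − T₀⁴ = 2.70460×10¹¹ − 1.00726×10¹⁰ = 2.60387×10¹¹ K⁴, so P_net = 39.4 W.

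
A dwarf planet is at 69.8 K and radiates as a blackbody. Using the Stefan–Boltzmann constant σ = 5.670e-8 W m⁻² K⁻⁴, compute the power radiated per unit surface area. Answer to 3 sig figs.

Stefan–Boltzmann: I = σT⁴ = 5.670×10⁻⁸ × (69.8)⁴ = 1.35 W/m².

I ≈ 1.35 W/m²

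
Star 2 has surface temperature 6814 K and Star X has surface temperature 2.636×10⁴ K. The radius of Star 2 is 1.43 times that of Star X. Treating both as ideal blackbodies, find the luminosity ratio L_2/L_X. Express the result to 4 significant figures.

L ∝ R²T⁴, so L_2/L_X = (R_2/R_X)²(T_2/T_X)⁴ = (1.43)² × (6814/2.636×10⁴)⁴ = 2.0449 × 4.46506×10⁻³ = 9.131×10⁻³.

L_2/L_X ≈ 9.131×10⁻³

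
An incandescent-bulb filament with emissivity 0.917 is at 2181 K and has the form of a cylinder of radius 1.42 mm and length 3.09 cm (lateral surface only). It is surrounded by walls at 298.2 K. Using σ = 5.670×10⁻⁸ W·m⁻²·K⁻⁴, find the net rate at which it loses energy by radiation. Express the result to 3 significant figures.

Net loss ≈ 324 W

Lateral area A = 2πrL = 2π×1.42×10⁻³×0.0309 = 2.75694×10⁻⁴ m².
Net radiated power P_net = εσA(T⁴ − T₀⁴) = 0.917×5.670×10⁻⁸×2.75694×10⁻⁴×(2181⁴ − 298.2⁴).
T⁴ − T₀⁴ = 2.26268×10¹³ − 7.90734×10⁹ = 2.26189×10¹³ K⁴, so P_net = 324 W.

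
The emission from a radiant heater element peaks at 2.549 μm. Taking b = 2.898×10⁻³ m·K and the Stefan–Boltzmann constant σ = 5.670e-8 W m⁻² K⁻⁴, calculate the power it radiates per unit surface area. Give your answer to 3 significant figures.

Wien's law: T = b/λ_max = 2.898×10⁻³/2.549×10⁻⁶ = 1136.92 K.
Then I = σT⁴ = 5.670×10⁻⁸×(1136.92)⁴ = 9.47×10⁴ W/m².

I ≈ 9.47×10⁴ W/m²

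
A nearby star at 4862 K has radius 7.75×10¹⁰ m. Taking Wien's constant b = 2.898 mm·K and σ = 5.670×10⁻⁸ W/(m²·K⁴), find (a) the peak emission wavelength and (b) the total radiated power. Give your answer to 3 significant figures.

λ_max ≈ 596 nm; P ≈ 2.39×10³⁰ W

(a) λ_max = b/T = 2.898×10⁻³/4862 = 5.961×10⁻⁷ m = 596 nm.
Surface area A = 4πR² = 4π(7.75×10¹⁰ m)² = 7.54768×10²² m².
(b) P = σAT⁴ = 5.670×10⁻⁸×7.54768×10²²×(4862)⁴ = 2.39×10³⁰ W.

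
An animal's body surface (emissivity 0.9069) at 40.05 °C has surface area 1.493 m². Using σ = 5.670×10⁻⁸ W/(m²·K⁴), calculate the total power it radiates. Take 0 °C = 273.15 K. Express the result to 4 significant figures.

T = 40.05 °C + 273.15 = 313.20 K.
Area A = 1.493 m².
P = εσAT⁴ = 0.9069 × 5.670×10⁻⁸ × 1.493 × (313.20)⁴ = 738.7 W.

P ≈ 738.7 W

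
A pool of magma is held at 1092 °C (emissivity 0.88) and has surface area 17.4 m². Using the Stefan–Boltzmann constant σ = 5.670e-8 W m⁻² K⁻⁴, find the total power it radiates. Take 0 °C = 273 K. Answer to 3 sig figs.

P ≈ 3.01×10⁶ W

T = 1092 °C + 273 = 1365 K.
Area A = 17.4 m².
P = εσAT⁴ = 0.88 × 5.670×10⁻⁸ × 17.4 × (1365)⁴ = 3.01×10⁶ W.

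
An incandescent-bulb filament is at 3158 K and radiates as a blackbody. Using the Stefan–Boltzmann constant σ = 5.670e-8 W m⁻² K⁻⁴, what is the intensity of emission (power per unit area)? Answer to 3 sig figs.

Stefan–Boltzmann: I = σT⁴ = 5.670×10⁻⁸ × (3158)⁴ = 5.64×10⁶ W/m².

I ≈ 5.64×10⁶ W/m²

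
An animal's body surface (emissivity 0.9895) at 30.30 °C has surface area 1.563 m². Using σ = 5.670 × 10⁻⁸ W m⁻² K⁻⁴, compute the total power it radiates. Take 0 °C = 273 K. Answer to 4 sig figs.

T = 30.30 °C + 273 = 303.30 K.
Area A = 1.563 m².
P = εσAT⁴ = 0.9895 × 5.670×10⁻⁸ × 1.563 × (303.30)⁴ = 742.1 W.

P ≈ 742.1 W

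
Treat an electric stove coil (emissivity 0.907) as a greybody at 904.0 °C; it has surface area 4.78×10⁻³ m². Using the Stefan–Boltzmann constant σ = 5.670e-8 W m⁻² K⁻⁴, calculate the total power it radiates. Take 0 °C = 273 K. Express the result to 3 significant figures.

T = 904.0 °C + 273 = 1177.0 K.
Area A = 4.78×10⁻³ m².
P = εσAT⁴ = 0.907 × 5.670×10⁻⁸ × 4.78×10⁻³ × (1177.0)⁴ = 472 W.

P ≈ 472 W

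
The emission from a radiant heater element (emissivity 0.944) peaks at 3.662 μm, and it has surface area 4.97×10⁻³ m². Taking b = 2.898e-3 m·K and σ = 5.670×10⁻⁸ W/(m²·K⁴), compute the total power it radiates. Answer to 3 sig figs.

P ≈ 104 W

Wien's law: T = b/λ_max = 2.898×10⁻³/3.662×10⁻⁶ = 791.371 K.
Area A = 4.97×10⁻³ m².
Then P = εσAT⁴ = 0.944×5.670×10⁻⁸×4.97×10⁻³×(791.371)⁴ = 104 W.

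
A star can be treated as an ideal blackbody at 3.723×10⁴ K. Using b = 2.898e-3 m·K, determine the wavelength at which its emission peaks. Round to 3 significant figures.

λ_max ≈ 77.8 nm

Wien's displacement law: λ_max = b/T = (2.898×10⁻³ m·K)/(3.723×10⁴ K) = 7.784×10⁻⁸ m.
That is 77.8 nm, in the ultraviolet range.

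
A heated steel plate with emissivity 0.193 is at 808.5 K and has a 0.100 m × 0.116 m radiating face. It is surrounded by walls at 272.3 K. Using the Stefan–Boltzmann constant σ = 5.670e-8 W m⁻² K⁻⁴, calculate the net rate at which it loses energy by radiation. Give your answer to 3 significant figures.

Area A = 0.100 × 0.116 = 0.0116 m².
Net radiated power P_net = εσA(T⁴ − T₀⁴) = 0.193×5.670×10⁻⁸×0.0116×(808.5⁴ − 272.3⁴).
T⁴ − T₀⁴ = 4.27287×10¹¹ − 5.49782×10⁹ = 4.21789×10¹¹ K⁴, so P_net = 53.5 W.

Net loss ≈ 53.5 W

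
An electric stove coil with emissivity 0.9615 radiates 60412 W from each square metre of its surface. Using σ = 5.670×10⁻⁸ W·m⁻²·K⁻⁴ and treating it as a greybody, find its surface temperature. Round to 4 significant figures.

I = εσT⁴, so T = (I/εσ)^(1/4) = (60412/(0.9615×5.670×10⁻⁸))^(1/4) = 1026 K.

T ≈ 1026 K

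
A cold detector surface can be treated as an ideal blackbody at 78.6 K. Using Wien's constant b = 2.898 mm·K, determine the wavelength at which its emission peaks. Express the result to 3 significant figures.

Wien's displacement law: λ_max = b/T = (2.898×10⁻³ m·K)/(78.6 K) = 3.687×10⁻⁵ m.
That is 36.9 μm, in the infrared range.

λ_max ≈ 36.9 μm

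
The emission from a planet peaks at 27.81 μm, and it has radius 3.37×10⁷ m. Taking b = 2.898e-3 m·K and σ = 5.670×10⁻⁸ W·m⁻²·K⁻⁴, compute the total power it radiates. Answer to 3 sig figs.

Wien's law: T = b/λ_max = 2.898×10⁻³/2.781×10⁻⁵ = 104.207 K.
Surface area A = 4πR² = 4π(3.37×10⁷ m)² = 1.42715×10¹⁶ m².
Then P = σAT⁴ = 5.670×10⁻⁸×1.42715×10¹⁶×(104.207)⁴ = 9.54×10¹⁶ W.

P ≈ 9.54×10¹⁶ W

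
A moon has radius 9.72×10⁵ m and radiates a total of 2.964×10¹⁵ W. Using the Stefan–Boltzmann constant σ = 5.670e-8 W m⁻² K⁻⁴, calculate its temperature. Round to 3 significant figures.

Surface area A = 4πR² = 4π(9.72×10⁵ m)² = 1.18725×10¹³ m².
P = σAT⁴ ⇒ T = (P/(σA))^(1/4) = (2.964×10¹⁵/(5.670×10⁻⁸×1.18725×10¹³))^(1/4) = 258 K.

T ≈ 258 K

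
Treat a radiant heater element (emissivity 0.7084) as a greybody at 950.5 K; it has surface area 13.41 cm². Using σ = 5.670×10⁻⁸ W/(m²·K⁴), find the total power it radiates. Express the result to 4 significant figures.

P ≈ 43.96 W

Area A = 13.41 cm² = 1.341×10⁻³ m².
P = εσAT⁴ = 0.7084 × 5.670×10⁻⁸ × 1.341×10⁻³ × (950.5)⁴ = 43.96 W.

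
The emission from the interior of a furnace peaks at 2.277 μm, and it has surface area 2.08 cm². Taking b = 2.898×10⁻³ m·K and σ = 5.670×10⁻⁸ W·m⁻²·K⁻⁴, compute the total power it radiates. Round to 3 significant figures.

P ≈ 30.9 W

Wien's law: T = b/λ_max = 2.898×10⁻³/2.277×10⁻⁶ = 1272.73 K.
Area A = 2.08 cm² = 2.08×10⁻⁴ m².
Then P = σAT⁴ = 5.670×10⁻⁸×2.08×10⁻⁴×(1272.73)⁴ = 30.9 W.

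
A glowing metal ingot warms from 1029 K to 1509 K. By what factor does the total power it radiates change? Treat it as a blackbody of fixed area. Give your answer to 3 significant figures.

P ∝ T⁴, so P₂/P₁ = (T₂/T₁)⁴ = (1509/1029)⁴ = (1.46647)⁴ = 4.62.

P₂/P₁ ≈ 4.62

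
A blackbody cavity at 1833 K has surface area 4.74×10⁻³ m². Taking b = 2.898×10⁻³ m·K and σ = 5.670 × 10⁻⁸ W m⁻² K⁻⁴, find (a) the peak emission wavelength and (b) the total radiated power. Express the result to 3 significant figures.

(a) λ_max = b/T = 2.898×10⁻³/1833 = 1.581×10⁻⁶ m = 1.58 μm.
Area A = 4.74×10⁻³ m².
(b) P = σAT⁴ = 5.670×10⁻⁸×4.74×10⁻³×(1833)⁴ = 3.03×10³ W.

λ_max ≈ 1.58 μm; P ≈ 3.03×10³ W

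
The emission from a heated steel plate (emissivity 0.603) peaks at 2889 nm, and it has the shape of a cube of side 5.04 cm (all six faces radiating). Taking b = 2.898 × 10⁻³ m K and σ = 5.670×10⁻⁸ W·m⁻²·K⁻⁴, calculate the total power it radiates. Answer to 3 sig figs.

P ≈ 528 W

Wien's law: T = b/λ_max = 2.898×10⁻³/2.889×10⁻⁶ = 1003.12 K.
Area A = 6s² = 6×(0.0504 m)² = 0.015241 m².
Then P = εσAT⁴ = 0.603×5.670×10⁻⁸×0.015241×(1003.12)⁴ = 528 W.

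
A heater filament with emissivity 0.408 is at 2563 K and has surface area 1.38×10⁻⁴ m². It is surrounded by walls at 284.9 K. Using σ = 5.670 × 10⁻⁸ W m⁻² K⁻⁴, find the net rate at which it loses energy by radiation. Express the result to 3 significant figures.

Net loss ≈ 138 W

Area A = 1.38×10⁻⁴ m².
Net radiated power P_net = εσA(T⁴ − T₀⁴) = 0.408×5.670×10⁻⁸×1.38×10⁻⁴×(2563⁴ − 284.9⁴).
T⁴ − T₀⁴ = 4.31514×10¹³ − 6.58825×10⁹ = 4.31448×10¹³ K⁴, so P_net = 138 W.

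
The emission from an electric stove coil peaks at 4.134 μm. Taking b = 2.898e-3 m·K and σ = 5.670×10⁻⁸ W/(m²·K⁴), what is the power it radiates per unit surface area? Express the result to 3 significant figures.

Wien's law: T = b/λ_max = 2.898×10⁻³/4.134×10⁻⁶ = 701.016 K.
Then I = σT⁴ = 5.670×10⁻⁸×(701.016)⁴ = 1.37×10⁴ W/m².

I ≈ 1.37×10⁴ W/m²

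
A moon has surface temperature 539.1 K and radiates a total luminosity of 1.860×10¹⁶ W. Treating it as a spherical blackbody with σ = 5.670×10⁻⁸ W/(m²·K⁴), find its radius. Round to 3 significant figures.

R ≈ 5.56×10⁵ m

L = 4πR²σT⁴ ⇒ R = √(L/(4πσT⁴)).
σT⁴ = 4789.17 W/m², so R = √(1.860×10¹⁶/(4π×4789.17)) = 5.56×10⁵ m.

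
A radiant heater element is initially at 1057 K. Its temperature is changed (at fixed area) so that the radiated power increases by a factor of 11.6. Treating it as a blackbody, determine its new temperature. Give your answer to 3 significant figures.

T₂ ≈ 1.95×10³ K

P ∝ T⁴, so T₂/T₁ = (P₂/P₁)^(1/4) = (11.6)^(1/4) = 1.84550.
T₂ = 1057 × 1.84550 = 1.95×10³ K.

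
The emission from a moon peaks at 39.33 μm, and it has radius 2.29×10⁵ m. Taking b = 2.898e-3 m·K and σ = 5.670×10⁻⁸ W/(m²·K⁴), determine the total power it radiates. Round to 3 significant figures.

P ≈ 1.10×10¹² W

Wien's law: T = b/λ_max = 2.898×10⁻³/3.933×10⁻⁵ = 73.6842 K.
Surface area A = 4πR² = 4π(2.29×10⁵ m)² = 6.58993×10¹¹ m².
Then P = σAT⁴ = 5.670×10⁻⁸×6.58993×10¹¹×(73.6842)⁴ = 1.10×10¹² W.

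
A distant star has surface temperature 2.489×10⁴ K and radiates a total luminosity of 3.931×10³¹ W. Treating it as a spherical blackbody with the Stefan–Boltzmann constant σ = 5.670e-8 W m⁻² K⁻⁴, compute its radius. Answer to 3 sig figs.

L = 4πR²σT⁴ ⇒ R = √(L/(4πσT⁴)).
σT⁴ = 2.17612×10¹⁰ W/m², so R = √(3.931×10³¹/(4π×2.17612×10¹⁰)) = 1.20×10¹⁰ m.

R ≈ 1.20×10¹⁰ m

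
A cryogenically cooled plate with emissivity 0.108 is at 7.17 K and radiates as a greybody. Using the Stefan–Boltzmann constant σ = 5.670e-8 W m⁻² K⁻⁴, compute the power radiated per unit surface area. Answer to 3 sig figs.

Stefan–Boltzmann: I = εσT⁴ = 0.108 × 5.670×10⁻⁸ × (7.17)⁴ = 1.62×10⁻⁵ W/m².

I ≈ 1.62×10⁻⁵ W/m²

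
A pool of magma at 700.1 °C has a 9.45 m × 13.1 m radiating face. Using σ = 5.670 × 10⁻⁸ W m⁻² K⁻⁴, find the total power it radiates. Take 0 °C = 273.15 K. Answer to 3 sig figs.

T = 700.1 °C + 273.15 = 973.25 K.
Area A = 9.45 × 13.1 = 123.795 m².
P = σAT⁴ = 5.670×10⁻⁸ × 123.795 × (973.25)⁴ = 6.30×10⁶ W.

P ≈ 6.30×10⁶ W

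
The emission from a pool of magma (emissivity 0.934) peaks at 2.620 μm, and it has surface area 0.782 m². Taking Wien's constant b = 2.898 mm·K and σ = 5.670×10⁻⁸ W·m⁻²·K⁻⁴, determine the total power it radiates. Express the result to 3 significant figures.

Wien's law: T = b/λ_max = 2.898×10⁻³/2.620×10⁻⁶ = 1106.11 K.
Area A = 0.782 m².
Then P = εσAT⁴ = 0.934×5.670×10⁻⁸×0.782×(1106.11)⁴ = 6.20×10⁴ W.

P ≈ 6.20×10⁴ W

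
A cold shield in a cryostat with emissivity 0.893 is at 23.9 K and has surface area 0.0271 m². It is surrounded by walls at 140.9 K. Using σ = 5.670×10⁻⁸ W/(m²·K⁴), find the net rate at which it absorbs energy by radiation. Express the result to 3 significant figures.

Net gain ≈ 0.540 W

Area A = 0.0271 m².
Net radiated power P_net = εσA(T⁴ − T₀⁴) = 0.893×5.670×10⁻⁸×0.0271×(23.9⁴ − 140.9⁴).
T⁴ − T₀⁴ = 3.26281×10⁵ − 3.94134×10⁸ = -3.93808×10⁸ K⁴, so P_net = -0.540 W — negative, meaning a net gain of 0.540 W.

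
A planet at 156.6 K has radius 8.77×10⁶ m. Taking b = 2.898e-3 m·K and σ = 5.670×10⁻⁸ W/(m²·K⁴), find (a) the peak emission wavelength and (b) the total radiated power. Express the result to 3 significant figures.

(a) λ_max = b/T = 2.898×10⁻³/156.6 = 1.851×10⁻⁵ m = 18.5 μm.
Surface area A = 4πR² = 4π(8.77×10⁶ m)² = 9.66516×10¹⁴ m².
(b) P = σAT⁴ = 5.670×10⁻⁸×9.66516×10¹⁴×(156.6)⁴ = 3.30×10¹⁶ W.

λ_max ≈ 18.5 μm; P ≈ 3.30×10¹⁶ W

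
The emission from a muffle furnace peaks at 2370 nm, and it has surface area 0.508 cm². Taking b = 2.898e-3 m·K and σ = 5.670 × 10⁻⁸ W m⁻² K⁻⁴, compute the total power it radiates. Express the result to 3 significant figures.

P ≈ 6.44 W

Wien's law: T = b/λ_max = 2.898×10⁻³/2.370×10⁻⁶ = 1222.78 K.
Area A = 0.508 cm² = 5.08×10⁻⁵ m².
Then P = σAT⁴ = 5.670×10⁻⁸×5.08×10⁻⁵×(1222.78)⁴ = 6.44 W.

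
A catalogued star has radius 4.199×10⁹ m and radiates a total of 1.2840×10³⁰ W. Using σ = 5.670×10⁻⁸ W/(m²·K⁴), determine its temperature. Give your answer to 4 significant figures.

Surface area A = 4πR² = 4π(4.199×10⁹ m)² = 2.21565×10²⁰ m².
P = σAT⁴ ⇒ T = (P/(σA))^(1/4) = (1.2840×10³⁰/(5.670×10⁻⁸×2.21565×10²⁰))^(1/4) = 1.788×10⁴ K.

T ≈ 1.788×10⁴ K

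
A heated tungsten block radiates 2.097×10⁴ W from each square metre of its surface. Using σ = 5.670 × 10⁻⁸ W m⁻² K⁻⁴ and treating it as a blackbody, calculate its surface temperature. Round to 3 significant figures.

I = σT⁴, so T = (I/σ)^(1/4) = (2.097×10⁴/(5.670×10⁻⁸))^(1/4) = 780 K.

T ≈ 780 K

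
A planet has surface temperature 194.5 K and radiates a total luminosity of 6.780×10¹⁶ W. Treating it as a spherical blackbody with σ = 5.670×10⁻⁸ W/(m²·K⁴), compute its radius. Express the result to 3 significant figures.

L = 4πR²σT⁴ ⇒ R = √(L/(4πσT⁴)).
σT⁴ = 81.1449 W/m², so R = √(6.780×10¹⁶/(4π×81.1449)) = 8.15×10⁶ m.

R ≈ 8.15×10⁶ m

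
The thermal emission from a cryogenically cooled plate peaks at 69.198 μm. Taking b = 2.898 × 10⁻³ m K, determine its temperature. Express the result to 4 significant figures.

T ≈ 41.88 K

Wien's law gives T = b/λ_max = (2.898×10⁻³ m·K)/(6.9198×10⁻⁵ m) = 41.88 K.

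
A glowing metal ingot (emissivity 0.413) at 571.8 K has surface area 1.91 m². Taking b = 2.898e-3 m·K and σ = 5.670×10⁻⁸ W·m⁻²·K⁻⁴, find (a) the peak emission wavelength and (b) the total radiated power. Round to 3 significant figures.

λ_max ≈ 5.07 μm; P ≈ 4.78×10³ W

(a) λ_max = b/T = 2.898×10⁻³/571.8 = 5.068×10⁻⁶ m = 5.07 μm.
Area A = 1.91 m².
(b) P = εσAT⁴ = 0.413×5.670×10⁻⁸×1.91×(571.8)⁴ = 4.78×10³ W.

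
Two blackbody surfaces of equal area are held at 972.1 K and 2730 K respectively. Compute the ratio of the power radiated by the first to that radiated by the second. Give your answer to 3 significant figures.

P₁/P₂ ≈ 0.0161

With equal areas, P₁/P₂ = (T₁/T₂)⁴ = (972.1/2730)⁴ = 0.0161.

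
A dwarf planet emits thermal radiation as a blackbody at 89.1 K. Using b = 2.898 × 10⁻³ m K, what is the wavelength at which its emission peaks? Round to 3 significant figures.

Wien's displacement law: λ_max = b/T = (2.898×10⁻³ m·K)/(89.1 K) = 3.253×10⁻⁵ m.
That is 32.5 μm, in the infrared range.

λ_max ≈ 32.5 μm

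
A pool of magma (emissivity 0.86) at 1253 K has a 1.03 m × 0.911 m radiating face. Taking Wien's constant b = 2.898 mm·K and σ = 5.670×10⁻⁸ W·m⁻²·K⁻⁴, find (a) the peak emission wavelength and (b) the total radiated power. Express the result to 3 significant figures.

(a) λ_max = b/T = 2.898×10⁻³/1253 = 2.313×10⁻⁶ m = 2.31 μm.
Area A = 1.03 × 0.911 = 0.93833 m².
(b) P = εσAT⁴ = 0.86×5.670×10⁻⁸×0.93833×(1253)⁴ = 1.13×10⁵ W.

λ_max ≈ 2.31 μm; P ≈ 1.13×10⁵ W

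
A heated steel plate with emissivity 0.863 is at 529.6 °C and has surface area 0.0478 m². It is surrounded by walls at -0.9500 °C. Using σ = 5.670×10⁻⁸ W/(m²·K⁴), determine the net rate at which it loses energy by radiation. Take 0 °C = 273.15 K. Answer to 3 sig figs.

T = 529.6 °C + 273.15 = 802.75 K.
Surroundings: T = -0.9500 °C + 273.15 = 272.2000 K.
Area A = 0.0478 m².
Net radiated power P_net = εσA(T⁴ − T₀⁴) = 0.863×5.670×10⁻⁸×0.0478×(802.75⁴ − 272.2000⁴).
T⁴ − T₀⁴ = 4.15261×10¹¹ − 5.48975×10⁹ = 4.09771×10¹¹ K⁴, so P_net = 958 W.

Net loss ≈ 958 W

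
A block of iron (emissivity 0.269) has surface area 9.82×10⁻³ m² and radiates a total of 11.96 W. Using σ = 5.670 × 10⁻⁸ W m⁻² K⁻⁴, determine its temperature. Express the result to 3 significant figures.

T ≈ 532 K

Area A = 9.82×10⁻³ m².
P = εσAT⁴ ⇒ T = (P/(εσA))^(1/4) = (11.96/(0.269×5.670×10⁻⁸×9.82×10⁻³))^(1/4) = 532 K.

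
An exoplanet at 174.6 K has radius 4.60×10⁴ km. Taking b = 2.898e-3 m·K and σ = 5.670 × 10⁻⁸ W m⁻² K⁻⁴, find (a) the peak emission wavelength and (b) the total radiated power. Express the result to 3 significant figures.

λ_max ≈ 16.6 μm; P ≈ 1.40×10¹⁸ W

(a) λ_max = b/T = 2.898×10⁻³/174.6 = 1.660×10⁻⁵ m = 16.6 μm.
Surface area A = 4πR² = 4π(4.60×10⁷ m)² = 2.65904×10¹⁶ m².
(b) P = σAT⁴ = 5.670×10⁻⁸×2.65904×10¹⁶×(174.6)⁴ = 1.40×10¹⁸ W.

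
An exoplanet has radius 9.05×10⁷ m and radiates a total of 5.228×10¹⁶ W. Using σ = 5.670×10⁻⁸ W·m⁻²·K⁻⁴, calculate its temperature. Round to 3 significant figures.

Surface area A = 4πR² = 4π(9.05×10⁷ m)² = 1.02922×10¹⁷ m².
P = σAT⁴ ⇒ T = (P/(σA))^(1/4) = (5.228×10¹⁶/(5.670×10⁻⁸×1.02922×10¹⁷))^(1/4) = 54.7 K.

T ≈ 54.7 K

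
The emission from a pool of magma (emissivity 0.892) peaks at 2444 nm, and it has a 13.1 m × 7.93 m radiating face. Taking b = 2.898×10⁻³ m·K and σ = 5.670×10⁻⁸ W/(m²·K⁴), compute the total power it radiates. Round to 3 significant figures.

Wien's law: T = b/λ_max = 2.898×10⁻³/2.444×10⁻⁶ = 1185.76 K.
Area A = 13.1 × 7.93 = 103.883 m².
Then P = εσAT⁴ = 0.892×5.670×10⁻⁸×103.883×(1185.76)⁴ = 1.04×10⁷ W.

P ≈ 1.04×10⁷ W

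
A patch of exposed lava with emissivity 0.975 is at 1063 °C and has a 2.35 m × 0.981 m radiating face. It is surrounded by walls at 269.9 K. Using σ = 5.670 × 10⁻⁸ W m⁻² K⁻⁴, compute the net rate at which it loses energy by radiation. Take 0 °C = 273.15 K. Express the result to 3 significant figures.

T = 1063 °C + 273.15 = 1336.15 K.
Area A = 2.35 × 0.981 = 2.30535 m².
Net radiated power P_net = εσA(T⁴ − T₀⁴) = 0.975×5.670×10⁻⁸×2.30535×(1336.15⁴ − 269.9⁴).
T⁴ − T₀⁴ = 3.18728×10¹² − 5.30654×10⁹ = 3.18197×10¹² K⁴, so P_net = 4.06×10⁵ W.

Net loss ≈ 4.06×10⁵ W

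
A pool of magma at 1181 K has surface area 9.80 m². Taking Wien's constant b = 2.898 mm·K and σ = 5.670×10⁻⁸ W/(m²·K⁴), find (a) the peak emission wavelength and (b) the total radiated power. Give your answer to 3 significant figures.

λ_max ≈ 2.45×10³ nm; P ≈ 1.08×10⁶ W

(a) λ_max = b/T = 2.898×10⁻³/1181 = 2.454×10⁻⁶ m = 2.45×10³ nm.
Area A = 9.80 m².
(b) P = σAT⁴ = 5.670×10⁻⁸×9.80×(1181)⁴ = 1.08×10⁶ W.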